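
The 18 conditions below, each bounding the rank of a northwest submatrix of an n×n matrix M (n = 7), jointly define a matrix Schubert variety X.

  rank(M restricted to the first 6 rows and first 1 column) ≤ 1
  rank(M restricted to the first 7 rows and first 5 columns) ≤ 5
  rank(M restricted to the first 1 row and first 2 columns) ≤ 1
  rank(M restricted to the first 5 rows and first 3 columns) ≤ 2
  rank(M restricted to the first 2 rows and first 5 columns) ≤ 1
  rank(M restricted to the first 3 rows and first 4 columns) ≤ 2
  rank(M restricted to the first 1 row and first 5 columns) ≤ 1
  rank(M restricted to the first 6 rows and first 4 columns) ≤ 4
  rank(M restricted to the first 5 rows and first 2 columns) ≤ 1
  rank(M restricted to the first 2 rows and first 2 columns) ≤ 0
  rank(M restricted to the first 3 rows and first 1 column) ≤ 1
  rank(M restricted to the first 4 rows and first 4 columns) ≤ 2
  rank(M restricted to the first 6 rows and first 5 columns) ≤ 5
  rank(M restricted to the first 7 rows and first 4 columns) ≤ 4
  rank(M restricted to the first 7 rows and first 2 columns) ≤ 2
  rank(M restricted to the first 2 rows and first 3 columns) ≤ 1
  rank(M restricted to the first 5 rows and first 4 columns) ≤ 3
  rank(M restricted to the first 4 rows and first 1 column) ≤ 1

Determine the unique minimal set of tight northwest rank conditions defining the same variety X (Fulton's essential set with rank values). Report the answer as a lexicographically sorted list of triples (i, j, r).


Computing R[i][j] = min implied NW-rank bound (n=7, 18 conditions):

  i=1: 0 | 0 | 1 | 1 | 1 | 1 | 1
  i=2: 0 | 0 | 1 | 1 | 1 | 2 | 2
  i=3: 1 | 1 | 2 | 2 | 2 | 3 | 3
  i=4: 1 | 1 | 2 | 2 | 3 | 4 | 4
  i=5: 1 | 1 | 2 | 3 | 4 | 5 | 5
  i=6: 1 | 2 | 3 | 4 | 5 | 6 | 6
  i=7: 1 | 2 | 3 | 4 | 5 | 6 | 7

second differences of R give the permutation w = (3, 6, 1, 5, 4, 2, 7).

Fulton essential set (4 of the 9 Rothe cells):

[(2, 2, 0), (2, 5, 1), (4, 4, 2), (5, 2, 1)]


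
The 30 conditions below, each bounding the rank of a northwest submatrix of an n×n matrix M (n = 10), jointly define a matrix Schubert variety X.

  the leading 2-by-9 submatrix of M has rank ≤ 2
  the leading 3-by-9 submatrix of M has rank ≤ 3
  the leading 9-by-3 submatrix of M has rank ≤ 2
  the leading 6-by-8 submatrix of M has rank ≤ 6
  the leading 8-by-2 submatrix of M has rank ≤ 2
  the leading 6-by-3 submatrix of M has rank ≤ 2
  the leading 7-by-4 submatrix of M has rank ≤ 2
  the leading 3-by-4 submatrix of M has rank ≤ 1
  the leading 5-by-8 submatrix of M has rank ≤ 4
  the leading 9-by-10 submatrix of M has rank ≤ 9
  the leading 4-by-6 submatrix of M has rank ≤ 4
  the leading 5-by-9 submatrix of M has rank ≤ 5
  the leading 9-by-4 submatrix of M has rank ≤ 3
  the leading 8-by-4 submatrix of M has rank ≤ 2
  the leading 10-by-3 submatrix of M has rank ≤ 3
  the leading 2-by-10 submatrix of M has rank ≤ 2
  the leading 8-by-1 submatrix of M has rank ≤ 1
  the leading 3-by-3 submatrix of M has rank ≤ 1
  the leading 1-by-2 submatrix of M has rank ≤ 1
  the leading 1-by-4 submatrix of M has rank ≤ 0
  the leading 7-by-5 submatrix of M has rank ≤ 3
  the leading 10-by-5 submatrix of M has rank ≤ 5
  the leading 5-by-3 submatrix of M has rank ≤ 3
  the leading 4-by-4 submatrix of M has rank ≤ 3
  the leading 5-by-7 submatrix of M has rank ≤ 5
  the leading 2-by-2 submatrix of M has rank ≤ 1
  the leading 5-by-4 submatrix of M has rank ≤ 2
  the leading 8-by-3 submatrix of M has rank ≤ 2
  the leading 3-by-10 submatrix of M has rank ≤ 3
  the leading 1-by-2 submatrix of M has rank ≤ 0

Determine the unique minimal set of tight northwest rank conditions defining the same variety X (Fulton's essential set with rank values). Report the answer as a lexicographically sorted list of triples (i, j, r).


The tightest implied rank at each (i,j), from the 30 conditions:

  0 | 0 | 0 | 0 | 1 | 1 | 1 | 1 | 1 | 1
  1 | 1 | 1 | 1 | 2 | 2 | 2 | 2 | 2 | 2
  1 | 1 | 1 | 1 | 2 | 3 | 3 | 3 | 3 | 3
  1 | 2 | 2 | 2 | 3 | 4 | 4 | 4 | 4 | 4
  1 | 2 | 2 | 2 | 3 | 4 | 4 | 4 | 5 | 5
  1 | 2 | 2 | 2 | 3 | 4 | 5 | 5 | 6 | 6
  1 | 2 | 2 | 2 | 3 | 4 | 5 | 6 | 7 | 7
  1 | 2 | 2 | 2 | 3 | 4 | 5 | 6 | 7 | 8
  1 | 2 | 2 | 3 | 4 | 5 | 6 | 7 | 8 | 9
  1 | 2 | 3 | 4 | 5 | 6 | 7 | 8 | 9 | 10

second differences of R give the permutation w = (5, 1, 6, 2, 9, 7, 8, 10, 4, 3).

Fulton essential set (5 of the 18 Rothe cells):

[(1, 4, 0), (3, 4, 1), (5, 8, 4), (8, 4, 2), (9, 3, 2)]


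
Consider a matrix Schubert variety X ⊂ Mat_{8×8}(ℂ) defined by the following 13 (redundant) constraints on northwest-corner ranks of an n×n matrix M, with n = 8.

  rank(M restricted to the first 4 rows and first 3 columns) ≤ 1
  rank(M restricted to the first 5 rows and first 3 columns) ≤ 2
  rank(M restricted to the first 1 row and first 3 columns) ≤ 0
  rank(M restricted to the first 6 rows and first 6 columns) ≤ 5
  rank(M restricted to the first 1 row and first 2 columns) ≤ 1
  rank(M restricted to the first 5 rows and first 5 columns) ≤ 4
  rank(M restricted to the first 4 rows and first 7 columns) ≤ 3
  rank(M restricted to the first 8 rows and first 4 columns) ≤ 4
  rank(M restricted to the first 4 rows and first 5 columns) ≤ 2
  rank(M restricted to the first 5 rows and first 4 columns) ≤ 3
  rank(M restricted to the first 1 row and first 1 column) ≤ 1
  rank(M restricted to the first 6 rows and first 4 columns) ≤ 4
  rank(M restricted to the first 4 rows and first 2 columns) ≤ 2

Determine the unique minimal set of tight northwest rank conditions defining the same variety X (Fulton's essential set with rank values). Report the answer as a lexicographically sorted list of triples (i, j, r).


Rank table r_w(8×8) implied by the 13 constraints:

  R[1]: 0 0 0 1 1 1 1 1
  R[2]: 1 1 1 2 2 2 2 2
  R[3]: 1 1 1 2 2 3 3 3
  R[4]: 1 1 1 2 2 3 3 4
  R[5]: 1 2 2 3 3 4 4 5
  R[6]: 1 2 3 4 4 5 5 6
  R[7]: 1 2 3 4 5 6 6 7
  R[8]: 1 2 3 4 5 6 7 8

second differences of R give the permutation w = (4, 1, 6, 8, 2, 3, 5, 7).

D(w) has 10 cells with 4 SE-corners; essential set:

[(1, 3, 0), (4, 3, 1), (4, 5, 2), (4, 7, 3)]


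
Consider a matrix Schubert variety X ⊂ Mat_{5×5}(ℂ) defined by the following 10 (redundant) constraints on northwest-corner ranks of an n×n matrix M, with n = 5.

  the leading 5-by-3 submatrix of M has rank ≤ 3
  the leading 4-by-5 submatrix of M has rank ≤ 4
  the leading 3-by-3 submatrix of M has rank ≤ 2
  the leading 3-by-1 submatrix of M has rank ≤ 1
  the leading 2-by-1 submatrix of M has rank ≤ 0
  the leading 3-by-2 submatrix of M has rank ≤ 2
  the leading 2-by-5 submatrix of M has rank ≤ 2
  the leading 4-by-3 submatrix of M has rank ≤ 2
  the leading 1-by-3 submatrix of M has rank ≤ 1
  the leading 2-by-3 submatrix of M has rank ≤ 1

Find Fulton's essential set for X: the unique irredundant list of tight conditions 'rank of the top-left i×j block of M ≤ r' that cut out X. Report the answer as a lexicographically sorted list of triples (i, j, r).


Reconstructing r_w from the 10 given conditions:

  R[1]: 0 1 1 1 1
  R[2]: 0 1 1 2 2
  R[3]: 1 2 2 3 3
  R[4]: 1 2 2 3 4
  R[5]: 1 2 3 4 5

reading off 1-entries of Δ²R: w = (2, 4, 1, 5, 3).

Rothe diagram D(w) (4 cells), 3 SE-corners (essential conditions):

[(2, 1, 0), (2, 3, 1), (4, 3, 2)]


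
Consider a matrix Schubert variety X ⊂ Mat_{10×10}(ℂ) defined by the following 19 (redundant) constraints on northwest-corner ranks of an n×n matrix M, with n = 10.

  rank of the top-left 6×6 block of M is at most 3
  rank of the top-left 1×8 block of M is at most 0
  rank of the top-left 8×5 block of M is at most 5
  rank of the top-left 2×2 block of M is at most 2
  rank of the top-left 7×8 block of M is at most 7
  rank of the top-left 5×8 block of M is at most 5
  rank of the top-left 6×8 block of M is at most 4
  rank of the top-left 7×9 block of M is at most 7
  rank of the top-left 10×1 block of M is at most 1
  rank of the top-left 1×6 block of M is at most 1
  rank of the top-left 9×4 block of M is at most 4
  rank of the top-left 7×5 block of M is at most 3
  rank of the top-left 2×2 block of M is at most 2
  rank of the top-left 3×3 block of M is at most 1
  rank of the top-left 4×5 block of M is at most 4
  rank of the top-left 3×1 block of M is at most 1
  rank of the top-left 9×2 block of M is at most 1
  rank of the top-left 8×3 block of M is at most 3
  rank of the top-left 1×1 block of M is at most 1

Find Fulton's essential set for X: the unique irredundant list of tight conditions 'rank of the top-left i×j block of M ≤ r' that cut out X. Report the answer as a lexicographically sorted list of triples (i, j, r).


Propagating the 19 rank bounds to every northwest block:

  i=1: 0, 0, 0, 0, 0, 0, 0, 0, 1, 1
  i=2: 1, 1, 1, 1, 1, 1, 1, 1, 2, 2
  i=3: 1, 1, 1, 2, 2, 2, 2, 2, 3, 3
  i=4: 1, 1, 2, 3, 3, 3, 3, 3, 4, 4
  i=5: 1, 1, 2, 3, 3, 3, 4, 4, 5, 5
  i=6: 1, 1, 2, 3, 3, 3, 4, 4, 5, 6
  i=7: 1, 1, 2, 3, 3, 4, 5, 5, 6, 7
  i=8: 1, 1, 2, 3, 4, 5, 6, 6, 7, 8
  i=9: 1, 1, 2, 3, 4, 5, 6, 7, 8, 9
  i=10: 1, 2, 3, 4, 5, 6, 7, 8, 9, 10

reading off 1-entries of Δ²R: w = (9, 1, 4, 3, 7, 10, 6, 5, 8, 2).

Rothe diagram D(w) (22 cells), 6 SE-corners (essential conditions):

[(1, 8, 0), (3, 3, 1), (6, 6, 3), (6, 8, 4), (7, 5, 3), (9, 2, 1)]


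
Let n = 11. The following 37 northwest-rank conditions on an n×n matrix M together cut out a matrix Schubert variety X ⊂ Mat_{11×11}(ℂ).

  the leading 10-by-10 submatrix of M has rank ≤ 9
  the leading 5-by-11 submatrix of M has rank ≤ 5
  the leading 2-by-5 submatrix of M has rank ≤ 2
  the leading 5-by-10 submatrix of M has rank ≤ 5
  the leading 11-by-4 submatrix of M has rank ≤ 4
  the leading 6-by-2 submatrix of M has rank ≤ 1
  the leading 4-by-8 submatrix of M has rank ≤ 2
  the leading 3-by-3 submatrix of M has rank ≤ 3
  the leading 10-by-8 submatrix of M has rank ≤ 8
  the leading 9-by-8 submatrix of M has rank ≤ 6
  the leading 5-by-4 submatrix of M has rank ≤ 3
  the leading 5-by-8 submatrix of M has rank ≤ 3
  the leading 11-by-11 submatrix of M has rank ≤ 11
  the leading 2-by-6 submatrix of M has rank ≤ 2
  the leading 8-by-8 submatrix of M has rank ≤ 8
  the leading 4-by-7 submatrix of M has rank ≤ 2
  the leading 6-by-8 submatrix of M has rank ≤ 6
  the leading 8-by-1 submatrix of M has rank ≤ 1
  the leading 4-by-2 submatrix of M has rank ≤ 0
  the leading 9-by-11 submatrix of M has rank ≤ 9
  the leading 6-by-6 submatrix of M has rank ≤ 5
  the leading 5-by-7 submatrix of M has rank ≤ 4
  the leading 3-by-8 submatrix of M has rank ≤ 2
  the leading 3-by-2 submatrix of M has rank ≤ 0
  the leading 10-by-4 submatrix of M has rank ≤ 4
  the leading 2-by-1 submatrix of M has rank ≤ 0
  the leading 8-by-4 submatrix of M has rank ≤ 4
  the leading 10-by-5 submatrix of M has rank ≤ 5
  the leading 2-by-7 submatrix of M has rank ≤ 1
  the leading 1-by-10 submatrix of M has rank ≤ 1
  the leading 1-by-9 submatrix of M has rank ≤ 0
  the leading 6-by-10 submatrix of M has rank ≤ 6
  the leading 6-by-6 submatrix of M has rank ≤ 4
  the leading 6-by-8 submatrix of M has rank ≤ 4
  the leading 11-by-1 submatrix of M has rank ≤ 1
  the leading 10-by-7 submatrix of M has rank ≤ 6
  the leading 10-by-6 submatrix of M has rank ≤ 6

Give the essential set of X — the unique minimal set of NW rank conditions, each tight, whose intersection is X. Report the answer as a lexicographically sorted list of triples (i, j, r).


Recovering R(i,j) via the rank-extension bound from the 37 conditions:

  i=1: 0  0  0  0  0  0  0  0  0  1  1
  i=2: 0  0  1  1  1  1  1  1  1  2  2
  i=3: 0  0  1  2  2  2  2  2  2  3  3
  i=4: 0  0  1  2  2  2  2  2  3  4  4
  i=5: 1  1  2  3  3  3  3  3  4  5  5
  i=6: 1  1  2  3  4  4  4  4  5  6  6
  i=7: 1  2  3  4  5  5  5  5  6  7  7
  i=8: 1  2  3  4  5  6  6  6  7  8  8
  i=9: 1  2  3  4  5  6  6  6  7  8  9
  i=10: 1  2  3  4  5  6  6  7  8  9  10
  i=11: 1  2  3  4  5  6  7  8  9  10  11

the unique w with this rank table is (10, 3, 4, 9, 1, 5, 2, 6, 11, 8, 7).

|D(w)|=23, |Ess(w)|=6:

[(1, 9, 0), (4, 2, 0), (4, 8, 2), (6, 2, 1), (9, 8, 6), (10, 7, 6)]


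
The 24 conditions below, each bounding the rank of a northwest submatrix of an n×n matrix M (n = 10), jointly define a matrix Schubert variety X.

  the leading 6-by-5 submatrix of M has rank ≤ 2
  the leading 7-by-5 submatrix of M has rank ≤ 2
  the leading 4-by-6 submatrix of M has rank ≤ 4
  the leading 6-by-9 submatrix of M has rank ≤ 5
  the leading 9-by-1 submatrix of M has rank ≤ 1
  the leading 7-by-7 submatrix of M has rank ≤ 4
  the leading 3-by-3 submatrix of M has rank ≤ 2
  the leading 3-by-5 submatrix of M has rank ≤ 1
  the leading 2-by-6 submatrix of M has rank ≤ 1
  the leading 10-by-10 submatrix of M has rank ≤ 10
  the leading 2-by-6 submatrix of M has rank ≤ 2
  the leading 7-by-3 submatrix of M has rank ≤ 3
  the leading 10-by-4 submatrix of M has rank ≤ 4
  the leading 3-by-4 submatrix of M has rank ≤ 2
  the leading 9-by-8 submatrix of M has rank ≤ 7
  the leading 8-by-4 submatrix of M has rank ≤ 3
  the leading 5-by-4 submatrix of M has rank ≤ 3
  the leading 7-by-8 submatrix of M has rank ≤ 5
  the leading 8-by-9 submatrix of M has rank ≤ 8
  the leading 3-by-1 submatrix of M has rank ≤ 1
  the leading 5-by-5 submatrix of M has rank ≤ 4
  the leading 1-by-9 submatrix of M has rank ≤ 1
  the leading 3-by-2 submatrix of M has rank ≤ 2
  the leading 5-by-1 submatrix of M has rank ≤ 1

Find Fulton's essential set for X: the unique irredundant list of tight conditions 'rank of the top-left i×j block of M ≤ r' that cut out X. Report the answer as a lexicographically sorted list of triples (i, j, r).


The tightest implied rank at each (i,j), from the 24 conditions:

  i=1: 1  1  1  1  1  1  1  1  1  1
  i=2: 1  1  1  1  1  1  2  2  2  2
  i=3: 1  1  1  1  1  2  3  3  3  3
  i=4: 1  2  2  2  2  3  4  4  4  4
  i=5: 1  2  2  2  2  3  4  5  5  5
  i=6: 1  2  2  2  2  3  4  5  5  6
  i=7: 1  2  2  2  2  3  4  5  6  7
  i=8: 1  2  3  3  3  4  5  6  7  8
  i=9: 1  2  3  4  4  5  6  7  8  9
  i=10: 1  2  3  4  5  6  7  8  9  10

giving w = (1, 7, 6, 2, 8, 10, 9, 3, 4, 5) via Δ²R.

ℓ(w)=19; the 4 essential cells (i,j,r):

[(2, 6, 1), (3, 5, 1), (6, 9, 5), (7, 5, 2)]


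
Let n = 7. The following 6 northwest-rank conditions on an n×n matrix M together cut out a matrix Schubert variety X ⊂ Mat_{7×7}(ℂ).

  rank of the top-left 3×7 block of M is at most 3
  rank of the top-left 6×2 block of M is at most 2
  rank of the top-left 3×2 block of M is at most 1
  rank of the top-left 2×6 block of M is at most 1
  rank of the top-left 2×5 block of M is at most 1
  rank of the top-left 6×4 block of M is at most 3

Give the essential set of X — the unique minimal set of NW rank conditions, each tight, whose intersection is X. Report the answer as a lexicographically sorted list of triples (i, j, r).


Recovering R(i,j) via the rank-extension bound from the 6 conditions:

  1 1 1 1 1 1 1
  1 1 1 1 1 1 2
  1 1 2 2 2 2 3
  1 2 3 3 3 3 4
  1 2 3 3 4 4 5
  1 2 3 3 4 5 6
  1 2 3 4 5 6 7

reading off 1-entries of Δ²R: w = (1, 7, 3, 2, 5, 6, 4).

3 SE-corners of the 8-cell Rothe diagram give Ess(w):

[(2, 6, 1), (3, 2, 1), (6, 4, 3)]


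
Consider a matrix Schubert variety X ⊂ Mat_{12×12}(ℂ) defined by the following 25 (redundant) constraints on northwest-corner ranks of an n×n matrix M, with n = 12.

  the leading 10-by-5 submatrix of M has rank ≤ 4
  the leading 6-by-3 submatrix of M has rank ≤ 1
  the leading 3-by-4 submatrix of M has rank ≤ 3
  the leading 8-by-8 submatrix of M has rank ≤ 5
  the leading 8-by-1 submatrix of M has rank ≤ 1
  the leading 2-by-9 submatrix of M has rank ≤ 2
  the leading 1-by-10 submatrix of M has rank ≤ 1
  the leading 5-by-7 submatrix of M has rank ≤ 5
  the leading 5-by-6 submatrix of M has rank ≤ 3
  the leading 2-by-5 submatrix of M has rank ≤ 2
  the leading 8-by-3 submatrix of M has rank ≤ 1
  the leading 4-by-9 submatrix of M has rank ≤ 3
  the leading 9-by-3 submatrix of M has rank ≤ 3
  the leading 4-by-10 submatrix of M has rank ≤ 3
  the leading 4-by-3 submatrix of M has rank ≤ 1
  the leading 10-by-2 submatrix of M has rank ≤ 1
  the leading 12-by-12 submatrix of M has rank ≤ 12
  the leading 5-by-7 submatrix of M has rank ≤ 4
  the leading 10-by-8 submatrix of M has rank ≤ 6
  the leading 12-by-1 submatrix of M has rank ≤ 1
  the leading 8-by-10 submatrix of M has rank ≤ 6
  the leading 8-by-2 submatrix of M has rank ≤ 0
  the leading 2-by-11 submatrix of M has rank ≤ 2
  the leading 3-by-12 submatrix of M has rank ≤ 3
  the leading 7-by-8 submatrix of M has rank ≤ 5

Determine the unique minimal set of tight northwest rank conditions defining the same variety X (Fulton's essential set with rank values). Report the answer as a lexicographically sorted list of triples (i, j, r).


The tightest implied rank at each (i,j), from the 25 conditions:

  row 1: 0  0  1  1  1  1  1  1  1  1  1  1
  row 2: 0  0  1  2  2  2  2  2  2  2  2  2
  row 3: 0  0  1  2  3  3  3  3  3  3  3  3
  row 4: 0  0  1  2  3  3  3  3  3  3  4  4
  row 5: 0  0  1  2  3  3  4  4  4  4  5  5
  row 6: 0  0  1  2  3  4  5  5  5  5  6  6
  row 7: 0  0  1  2  3  4  5  5  6  6  7  7
  row 8: 0  0  1  2  3  4  5  5  6  6  7  8
  row 9: 1  1  2  3  4  5  6  6  7  7  8  9
  row 10: 1  1  2  3  4  5  6  6  7  8  9  10
  row 11: 1  2  3  4  5  6  7  7  8  9  10  11
  row 12: 1  2  3  4  5  6  7  8  9  10  11  12

so w = (3, 4, 5, 11, 7, 6, 9, 12, 1, 10, 2, 8).

D(w) has 27 cells with 7 SE-corners; essential set:

[(4, 10, 3), (5, 6, 3), (8, 2, 0), (8, 8, 5), (8, 10, 6), (10, 2, 1), (10, 8, 6)]


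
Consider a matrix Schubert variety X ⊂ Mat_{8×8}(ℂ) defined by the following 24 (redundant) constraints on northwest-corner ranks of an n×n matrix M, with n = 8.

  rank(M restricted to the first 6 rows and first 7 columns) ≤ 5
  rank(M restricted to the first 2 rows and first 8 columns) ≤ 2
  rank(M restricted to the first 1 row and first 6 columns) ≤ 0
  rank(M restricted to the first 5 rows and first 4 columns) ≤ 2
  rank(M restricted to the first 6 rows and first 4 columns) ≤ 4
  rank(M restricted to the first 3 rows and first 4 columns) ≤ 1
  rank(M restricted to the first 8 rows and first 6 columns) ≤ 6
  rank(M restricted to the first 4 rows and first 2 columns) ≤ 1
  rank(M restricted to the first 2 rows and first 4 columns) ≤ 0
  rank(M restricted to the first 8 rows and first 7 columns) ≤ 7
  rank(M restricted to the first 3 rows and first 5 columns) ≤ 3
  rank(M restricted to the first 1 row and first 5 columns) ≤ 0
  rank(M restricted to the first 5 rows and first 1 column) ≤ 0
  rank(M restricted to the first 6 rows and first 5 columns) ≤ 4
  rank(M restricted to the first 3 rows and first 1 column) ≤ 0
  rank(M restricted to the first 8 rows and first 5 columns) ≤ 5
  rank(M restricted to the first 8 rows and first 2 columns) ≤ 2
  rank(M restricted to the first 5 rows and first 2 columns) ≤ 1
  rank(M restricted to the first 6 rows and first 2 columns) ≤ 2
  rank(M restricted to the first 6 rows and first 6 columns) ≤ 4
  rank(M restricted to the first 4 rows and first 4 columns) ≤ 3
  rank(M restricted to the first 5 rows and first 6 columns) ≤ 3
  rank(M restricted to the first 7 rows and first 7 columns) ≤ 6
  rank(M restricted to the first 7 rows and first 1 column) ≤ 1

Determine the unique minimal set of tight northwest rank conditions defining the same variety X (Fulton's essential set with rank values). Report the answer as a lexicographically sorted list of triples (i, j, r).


The tightest implied rank at each (i,j), from the 24 conditions:

  R[1]: 0  0  0  0  0  0  1  1
  R[2]: 0  0  0  0  1  1  2  2
  R[3]: 0  1  1  1  2  2  3  3
  R[4]: 0  1  2  2  3  3  4  4
  R[5]: 0  1  2  2  3  3  4  5
  R[6]: 1  2  3  3  4  4  5  6
  R[7]: 1  2  3  4  5  5  6  7
  R[8]: 1  2  3  4  5  6  7  8

the unique w with this rank table is (7, 5, 2, 3, 8, 1, 4, 6).

Fulton essential set (5 of the 15 Rothe cells):

[(1, 6, 0), (2, 4, 0), (5, 1, 0), (5, 4, 2), (5, 6, 3)]


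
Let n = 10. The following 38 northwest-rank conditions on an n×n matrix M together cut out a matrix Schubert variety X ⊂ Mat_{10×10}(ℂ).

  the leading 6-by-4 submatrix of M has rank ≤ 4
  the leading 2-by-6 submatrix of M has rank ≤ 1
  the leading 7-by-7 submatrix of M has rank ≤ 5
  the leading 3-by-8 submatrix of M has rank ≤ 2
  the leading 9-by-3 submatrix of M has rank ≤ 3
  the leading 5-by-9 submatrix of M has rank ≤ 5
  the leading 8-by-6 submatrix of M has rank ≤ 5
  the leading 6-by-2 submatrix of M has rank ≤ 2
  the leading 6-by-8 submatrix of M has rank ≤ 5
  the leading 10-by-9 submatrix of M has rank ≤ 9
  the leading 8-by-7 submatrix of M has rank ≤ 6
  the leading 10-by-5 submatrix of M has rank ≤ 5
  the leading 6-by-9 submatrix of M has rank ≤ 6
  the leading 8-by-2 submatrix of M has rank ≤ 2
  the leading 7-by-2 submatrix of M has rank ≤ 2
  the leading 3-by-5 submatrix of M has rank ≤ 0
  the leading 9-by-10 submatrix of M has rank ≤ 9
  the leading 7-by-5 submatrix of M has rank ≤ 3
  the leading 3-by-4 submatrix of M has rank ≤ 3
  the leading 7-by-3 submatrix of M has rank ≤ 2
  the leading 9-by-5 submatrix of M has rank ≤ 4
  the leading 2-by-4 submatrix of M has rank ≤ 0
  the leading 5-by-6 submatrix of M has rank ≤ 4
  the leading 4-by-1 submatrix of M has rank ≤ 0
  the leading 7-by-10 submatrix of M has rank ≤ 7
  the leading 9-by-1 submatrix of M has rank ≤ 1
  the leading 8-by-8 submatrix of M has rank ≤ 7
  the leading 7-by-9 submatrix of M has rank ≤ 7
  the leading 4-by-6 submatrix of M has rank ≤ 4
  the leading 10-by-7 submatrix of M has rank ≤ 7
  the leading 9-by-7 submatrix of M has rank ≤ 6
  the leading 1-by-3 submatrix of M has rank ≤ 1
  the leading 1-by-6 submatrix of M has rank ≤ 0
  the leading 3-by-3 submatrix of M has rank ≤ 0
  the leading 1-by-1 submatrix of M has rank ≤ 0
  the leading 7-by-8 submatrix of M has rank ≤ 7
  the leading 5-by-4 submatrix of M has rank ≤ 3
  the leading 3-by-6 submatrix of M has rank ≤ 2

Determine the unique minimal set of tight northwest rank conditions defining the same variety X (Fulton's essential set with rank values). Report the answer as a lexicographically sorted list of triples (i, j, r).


Computing R[i][j] = min implied NW-rank bound (n=10, 38 conditions):

  i=1: 0  0  0  0  0  0  1  1  1  1
  i=2: 0  0  0  0  0  1  2  2  2  2
  i=3: 0  0  0  0  0  1  2  2  3  3
  i=4: 0  1  1  1  1  2  3  3  4  4
  i=5: 1  2  2  2  2  3  4  4  5  5
  i=6: 1  2  2  3  3  4  5  5  6  6
  i=7: 1  2  2  3  3  4  5  6  7  7
  i=8: 1  2  3  4  4  5  6  7  8  8
  i=9: 1  2  3  4  4  5  6  7  8  9
  i=10: 1  2  3  4  5  6  7  8  9  10

giving w = (7, 6, 9, 2, 1, 4, 8, 3, 10, 5) via Δ²R.

|D(w)|=22, |Ess(w)|=7:

[(1, 6, 0), (3, 5, 0), (3, 8, 2), (4, 1, 0), (7, 3, 2), (7, 5, 3), (9, 5, 4)]


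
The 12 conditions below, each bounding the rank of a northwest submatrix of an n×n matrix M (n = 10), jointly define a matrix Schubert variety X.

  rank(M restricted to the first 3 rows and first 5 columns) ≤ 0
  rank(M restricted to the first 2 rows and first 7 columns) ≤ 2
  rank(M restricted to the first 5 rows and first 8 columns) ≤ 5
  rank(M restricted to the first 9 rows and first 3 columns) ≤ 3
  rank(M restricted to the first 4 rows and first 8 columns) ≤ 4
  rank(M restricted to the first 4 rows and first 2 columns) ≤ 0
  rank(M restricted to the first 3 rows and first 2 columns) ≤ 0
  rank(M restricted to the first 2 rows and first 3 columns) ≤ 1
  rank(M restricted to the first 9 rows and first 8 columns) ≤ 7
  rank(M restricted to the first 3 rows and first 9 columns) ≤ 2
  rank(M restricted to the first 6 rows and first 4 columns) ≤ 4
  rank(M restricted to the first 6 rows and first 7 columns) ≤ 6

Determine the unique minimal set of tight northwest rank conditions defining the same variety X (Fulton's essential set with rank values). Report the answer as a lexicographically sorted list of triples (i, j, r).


Propagating the 12 rank bounds to every northwest block:

  R[1]: 0, 0, 0, 0, 0, 1, 1, 1, 1, 1
  R[2]: 0, 0, 0, 0, 0, 1, 2, 2, 2, 2
  R[3]: 0, 0, 0, 0, 0, 1, 2, 2, 2, 3
  R[4]: 0, 0, 1, 1, 1, 2, 3, 3, 3, 4
  R[5]: 1, 1, 2, 2, 2, 3, 4, 4, 4, 5
  R[6]: 1, 2, 3, 3, 3, 4, 5, 5, 5, 6
  R[7]: 1, 2, 3, 4, 4, 5, 6, 6, 6, 7
  R[8]: 1, 2, 3, 4, 5, 6, 7, 7, 7, 8
  R[9]: 1, 2, 3, 4, 5, 6, 7, 7, 8, 9
  R[10]: 1, 2, 3, 4, 5, 6, 7, 8, 9, 10

the unique w with this rank table is (6, 7, 10, 3, 1, 2, 4, 5, 9, 8).

4 SE-corners of the 20-cell Rothe diagram give Ess(w):

[(3, 5, 0), (3, 9, 2), (4, 2, 0), (9, 8, 7)]


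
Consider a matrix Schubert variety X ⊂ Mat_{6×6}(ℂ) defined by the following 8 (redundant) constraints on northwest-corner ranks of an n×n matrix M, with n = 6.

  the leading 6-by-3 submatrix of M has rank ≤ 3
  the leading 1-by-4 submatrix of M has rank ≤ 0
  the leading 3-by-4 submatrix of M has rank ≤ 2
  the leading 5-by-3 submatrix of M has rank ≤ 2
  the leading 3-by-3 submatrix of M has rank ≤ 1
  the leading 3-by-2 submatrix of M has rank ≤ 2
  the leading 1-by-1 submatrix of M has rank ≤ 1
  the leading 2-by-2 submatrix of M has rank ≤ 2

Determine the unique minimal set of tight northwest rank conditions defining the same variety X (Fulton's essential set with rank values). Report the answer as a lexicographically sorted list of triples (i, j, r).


Reconstructing r_w from the 8 given conditions:

  row 1: 0 | 0 | 0 | 0 | 1 | 1
  row 2: 1 | 1 | 1 | 1 | 2 | 2
  row 3: 1 | 1 | 1 | 2 | 3 | 3
  row 4: 1 | 2 | 2 | 3 | 4 | 4
  row 5: 1 | 2 | 2 | 3 | 4 | 5
  row 6: 1 | 2 | 3 | 4 | 5 | 6

the unique w with this rank table is (5, 1, 4, 2, 6, 3).

D(w) has 7 cells with 3 SE-corners; essential set:

[(1, 4, 0), (3, 3, 1), (5, 3, 2)]


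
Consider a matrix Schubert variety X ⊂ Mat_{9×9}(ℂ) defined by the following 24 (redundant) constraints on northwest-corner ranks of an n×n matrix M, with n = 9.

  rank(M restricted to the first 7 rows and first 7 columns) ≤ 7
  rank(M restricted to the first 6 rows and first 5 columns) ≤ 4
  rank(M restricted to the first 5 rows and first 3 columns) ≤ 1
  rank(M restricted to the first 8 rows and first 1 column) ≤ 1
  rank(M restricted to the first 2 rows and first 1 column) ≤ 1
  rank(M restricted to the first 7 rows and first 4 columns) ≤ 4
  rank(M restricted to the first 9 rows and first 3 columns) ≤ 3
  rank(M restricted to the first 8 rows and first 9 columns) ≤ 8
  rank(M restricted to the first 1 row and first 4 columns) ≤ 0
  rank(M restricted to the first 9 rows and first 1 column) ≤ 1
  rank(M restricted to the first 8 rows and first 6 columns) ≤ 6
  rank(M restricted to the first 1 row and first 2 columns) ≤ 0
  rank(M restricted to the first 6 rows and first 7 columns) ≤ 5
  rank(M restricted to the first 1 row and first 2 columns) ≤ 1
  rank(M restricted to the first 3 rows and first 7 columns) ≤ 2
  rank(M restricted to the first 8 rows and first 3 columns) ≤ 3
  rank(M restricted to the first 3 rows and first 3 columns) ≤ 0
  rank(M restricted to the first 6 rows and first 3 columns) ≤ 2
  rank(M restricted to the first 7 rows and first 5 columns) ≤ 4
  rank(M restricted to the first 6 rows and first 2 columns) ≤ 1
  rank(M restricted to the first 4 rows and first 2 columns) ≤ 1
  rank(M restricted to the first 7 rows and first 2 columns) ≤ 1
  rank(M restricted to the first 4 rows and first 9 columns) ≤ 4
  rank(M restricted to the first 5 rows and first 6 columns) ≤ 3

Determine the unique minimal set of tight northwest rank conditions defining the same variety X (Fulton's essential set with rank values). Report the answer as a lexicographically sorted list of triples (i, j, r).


Recovering R(i,j) via the rank-extension bound from the 24 conditions:

  i=1: 0, 0, 0, 0, 1, 1, 1, 1, 1
  i=2: 0, 0, 0, 1, 2, 2, 2, 2, 2
  i=3: 0, 0, 0, 1, 2, 2, 2, 3, 3
  i=4: 1, 1, 1, 2, 3, 3, 3, 4, 4
  i=5: 1, 1, 1, 2, 3, 3, 4, 5, 5
  i=6: 1, 1, 2, 3, 4, 4, 5, 6, 6
  i=7: 1, 1, 2, 3, 4, 5, 6, 7, 7
  i=8: 1, 2, 3, 4, 5, 6, 7, 8, 8
  i=9: 1, 2, 3, 4, 5, 6, 7, 8, 9

so w = (5, 4, 8, 1, 7, 3, 6, 2, 9).

Fulton essential set (6 of the 17 Rothe cells):

[(1, 4, 0), (3, 3, 0), (3, 7, 2), (5, 3, 1), (5, 6, 3), (7, 2, 1)]


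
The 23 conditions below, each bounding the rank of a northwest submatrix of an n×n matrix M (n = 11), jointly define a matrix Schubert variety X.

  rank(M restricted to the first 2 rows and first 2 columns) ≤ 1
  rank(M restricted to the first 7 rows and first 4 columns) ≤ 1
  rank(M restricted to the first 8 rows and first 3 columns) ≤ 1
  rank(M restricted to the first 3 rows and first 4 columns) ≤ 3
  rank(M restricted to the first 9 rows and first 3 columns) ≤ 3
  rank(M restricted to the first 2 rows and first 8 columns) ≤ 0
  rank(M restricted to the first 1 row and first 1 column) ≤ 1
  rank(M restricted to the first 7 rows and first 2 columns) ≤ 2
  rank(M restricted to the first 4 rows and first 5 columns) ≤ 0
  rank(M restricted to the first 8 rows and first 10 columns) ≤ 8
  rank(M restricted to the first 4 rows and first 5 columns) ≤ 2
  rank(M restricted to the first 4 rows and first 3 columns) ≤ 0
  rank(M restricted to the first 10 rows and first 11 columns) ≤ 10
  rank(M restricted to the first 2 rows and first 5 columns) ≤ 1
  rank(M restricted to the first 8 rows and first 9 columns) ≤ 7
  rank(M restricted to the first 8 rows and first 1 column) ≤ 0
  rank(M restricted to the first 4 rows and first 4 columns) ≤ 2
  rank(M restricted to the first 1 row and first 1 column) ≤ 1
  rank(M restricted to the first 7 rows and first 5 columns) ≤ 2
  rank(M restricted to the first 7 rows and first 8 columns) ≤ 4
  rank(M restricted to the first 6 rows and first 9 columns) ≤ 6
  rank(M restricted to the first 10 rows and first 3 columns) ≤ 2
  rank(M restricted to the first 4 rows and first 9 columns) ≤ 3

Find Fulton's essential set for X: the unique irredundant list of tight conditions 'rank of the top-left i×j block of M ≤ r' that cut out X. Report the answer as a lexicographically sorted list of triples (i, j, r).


The tightest implied rank at each (i,j), from the 23 conditions:

  row 1: 0 | 0 | 0 | 0 | 0 | 0 | 0 | 0 | 1 | 1 | 1
  row 2: 0 | 0 | 0 | 0 | 0 | 0 | 0 | 0 | 1 | 2 | 2
  row 3: 0 | 0 | 0 | 0 | 0 | 1 | 1 | 1 | 2 | 3 | 3
  row 4: 0 | 0 | 0 | 0 | 0 | 1 | 2 | 2 | 3 | 4 | 4
  row 5: 0 | 1 | 1 | 1 | 1 | 2 | 3 | 3 | 4 | 5 | 5
  row 6: 0 | 1 | 1 | 1 | 2 | 3 | 4 | 4 | 5 | 6 | 6
  row 7: 0 | 1 | 1 | 1 | 2 | 3 | 4 | 4 | 5 | 6 | 7
  row 8: 0 | 1 | 1 | 2 | 3 | 4 | 5 | 5 | 6 | 7 | 8
  row 9: 1 | 2 | 2 | 3 | 4 | 5 | 6 | 6 | 7 | 8 | 9
  row 10: 1 | 2 | 2 | 3 | 4 | 5 | 6 | 7 | 8 | 9 | 10
  row 11: 1 | 2 | 3 | 4 | 5 | 6 | 7 | 8 | 9 | 10 | 11

second differences of R give the permutation w = (9, 10, 6, 7, 2, 5, 11, 4, 1, 8, 3).

D(w) has 37 cells with 7 SE-corners; essential set:

[(2, 8, 0), (4, 5, 0), (7, 4, 1), (7, 8, 4), (8, 1, 0), (8, 3, 1), (10, 3, 2)]


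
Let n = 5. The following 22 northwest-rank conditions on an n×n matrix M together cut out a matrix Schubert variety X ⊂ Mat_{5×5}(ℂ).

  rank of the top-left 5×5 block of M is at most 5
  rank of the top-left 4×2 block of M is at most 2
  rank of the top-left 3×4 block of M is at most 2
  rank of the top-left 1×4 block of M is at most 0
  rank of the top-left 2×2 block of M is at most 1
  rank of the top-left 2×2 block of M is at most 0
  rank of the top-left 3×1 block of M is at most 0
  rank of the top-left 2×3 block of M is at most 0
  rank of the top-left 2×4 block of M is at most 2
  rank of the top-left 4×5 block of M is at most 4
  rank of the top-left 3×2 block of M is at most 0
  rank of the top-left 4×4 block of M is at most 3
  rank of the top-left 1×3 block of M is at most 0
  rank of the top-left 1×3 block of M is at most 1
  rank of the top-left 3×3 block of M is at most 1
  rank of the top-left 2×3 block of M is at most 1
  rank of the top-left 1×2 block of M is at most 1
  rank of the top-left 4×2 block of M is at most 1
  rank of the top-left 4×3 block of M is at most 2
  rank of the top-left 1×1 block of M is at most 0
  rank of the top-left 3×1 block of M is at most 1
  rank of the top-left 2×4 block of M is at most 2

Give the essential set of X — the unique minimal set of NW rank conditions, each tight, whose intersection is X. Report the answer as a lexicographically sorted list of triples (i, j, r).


Reconstructing r_w from the 22 given conditions:

  0 | 0 | 0 | 0 | 1
  0 | 0 | 0 | 1 | 2
  0 | 0 | 1 | 2 | 3
  1 | 1 | 2 | 3 | 4
  1 | 2 | 3 | 4 | 5

reading off 1-entries of Δ²R: w = (5, 4, 3, 1, 2).

Rothe diagram D(w) (9 cells), 3 SE-corners (essential conditions):

[(1, 4, 0), (2, 3, 0), (3, 2, 0)]


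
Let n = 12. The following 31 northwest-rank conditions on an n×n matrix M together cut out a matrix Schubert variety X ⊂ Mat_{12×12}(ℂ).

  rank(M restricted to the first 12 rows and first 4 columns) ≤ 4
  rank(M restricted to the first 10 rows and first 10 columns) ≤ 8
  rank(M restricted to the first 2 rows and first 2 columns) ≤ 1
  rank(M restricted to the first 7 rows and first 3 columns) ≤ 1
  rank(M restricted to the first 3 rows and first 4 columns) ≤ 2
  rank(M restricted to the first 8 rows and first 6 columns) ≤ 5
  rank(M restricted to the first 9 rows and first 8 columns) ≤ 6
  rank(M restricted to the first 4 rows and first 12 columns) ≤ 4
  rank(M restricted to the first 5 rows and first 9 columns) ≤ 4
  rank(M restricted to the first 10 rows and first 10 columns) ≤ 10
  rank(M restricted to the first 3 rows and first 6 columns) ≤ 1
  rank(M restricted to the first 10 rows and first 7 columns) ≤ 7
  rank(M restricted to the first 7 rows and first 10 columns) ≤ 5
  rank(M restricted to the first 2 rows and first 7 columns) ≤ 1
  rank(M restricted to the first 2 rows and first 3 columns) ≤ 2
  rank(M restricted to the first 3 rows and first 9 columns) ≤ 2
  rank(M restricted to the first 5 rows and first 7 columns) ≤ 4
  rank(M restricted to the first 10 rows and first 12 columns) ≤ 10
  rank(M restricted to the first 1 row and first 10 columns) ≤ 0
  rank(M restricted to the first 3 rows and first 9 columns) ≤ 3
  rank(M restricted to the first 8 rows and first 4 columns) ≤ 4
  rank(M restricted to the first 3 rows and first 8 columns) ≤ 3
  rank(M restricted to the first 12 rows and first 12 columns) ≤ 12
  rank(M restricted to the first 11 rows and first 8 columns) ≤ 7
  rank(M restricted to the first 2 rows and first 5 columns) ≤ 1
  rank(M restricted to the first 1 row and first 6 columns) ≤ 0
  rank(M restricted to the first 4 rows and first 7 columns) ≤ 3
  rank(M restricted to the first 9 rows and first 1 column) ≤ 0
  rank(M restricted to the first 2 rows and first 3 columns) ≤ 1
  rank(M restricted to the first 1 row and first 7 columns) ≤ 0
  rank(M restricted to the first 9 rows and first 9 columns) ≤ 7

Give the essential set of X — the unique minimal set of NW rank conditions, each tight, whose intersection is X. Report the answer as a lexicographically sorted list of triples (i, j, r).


Recovering R(i,j) via the rank-extension bound from the 31 conditions:

  row 1: 0 0 0 0 0 0 0 0 0 0 1 1
  row 2: 0 1 1 1 1 1 1 1 1 1 2 2
  row 3: 0 1 1 1 1 1 2 2 2 2 3 3
  row 4: 0 1 1 2 2 2 3 3 3 3 4 4
  row 5: 0 1 1 2 3 3 4 4 4 4 5 5
  row 6: 0 1 1 2 3 4 5 5 5 5 6 6
  row 7: 0 1 1 2 3 4 5 5 5 5 6 7
  row 8: 0 1 2 3 4 5 6 6 6 6 7 8
  row 9: 0 1 2 3 4 5 6 6 7 7 8 9
  row 10: 1 2 3 4 5 6 7 7 8 8 9 10
  row 11: 1 2 3 4 5 6 7 7 8 9 10 11
  row 12: 1 2 3 4 5 6 7 8 9 10 11 12

giving w = (11, 2, 7, 4, 5, 6, 12, 3, 9, 1, 10, 8) via Δ²R.

Rothe diagram D(w) (31 cells), 7 SE-corners (essential conditions):

[(1, 10, 0), (3, 6, 1), (7, 3, 1), (7, 10, 5), (9, 1, 0), (9, 8, 6), (11, 8, 7)]


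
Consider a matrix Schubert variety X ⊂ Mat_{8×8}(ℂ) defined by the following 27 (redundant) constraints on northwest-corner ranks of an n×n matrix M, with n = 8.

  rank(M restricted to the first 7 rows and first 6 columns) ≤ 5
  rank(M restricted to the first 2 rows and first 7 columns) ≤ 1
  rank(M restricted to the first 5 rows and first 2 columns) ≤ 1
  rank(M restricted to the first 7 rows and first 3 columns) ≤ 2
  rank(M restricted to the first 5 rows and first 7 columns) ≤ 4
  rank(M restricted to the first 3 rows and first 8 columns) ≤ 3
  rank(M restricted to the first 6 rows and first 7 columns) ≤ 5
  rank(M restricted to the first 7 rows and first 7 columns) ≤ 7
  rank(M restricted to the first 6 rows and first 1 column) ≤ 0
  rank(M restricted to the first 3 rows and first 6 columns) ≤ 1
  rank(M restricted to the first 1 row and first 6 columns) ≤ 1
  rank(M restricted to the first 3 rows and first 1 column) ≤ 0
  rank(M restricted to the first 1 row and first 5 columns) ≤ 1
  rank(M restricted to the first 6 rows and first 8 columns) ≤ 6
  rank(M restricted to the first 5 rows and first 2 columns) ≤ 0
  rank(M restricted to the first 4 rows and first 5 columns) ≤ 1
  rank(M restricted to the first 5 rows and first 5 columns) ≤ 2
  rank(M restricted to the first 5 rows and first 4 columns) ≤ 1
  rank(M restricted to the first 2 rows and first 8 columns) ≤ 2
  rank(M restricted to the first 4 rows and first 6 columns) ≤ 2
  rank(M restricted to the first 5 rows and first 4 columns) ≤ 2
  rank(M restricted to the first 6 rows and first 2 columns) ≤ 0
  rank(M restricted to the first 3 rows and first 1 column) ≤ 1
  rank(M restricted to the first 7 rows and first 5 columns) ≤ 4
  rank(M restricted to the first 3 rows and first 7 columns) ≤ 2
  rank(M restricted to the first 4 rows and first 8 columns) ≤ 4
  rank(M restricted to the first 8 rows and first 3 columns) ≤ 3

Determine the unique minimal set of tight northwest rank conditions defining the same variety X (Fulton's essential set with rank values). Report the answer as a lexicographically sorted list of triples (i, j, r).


Rank table r_w(8×8) implied by the 27 constraints:

  i=1: 0 0 1 1 1 1 1 1
  i=2: 0 0 1 1 1 1 1 2
  i=3: 0 0 1 1 1 1 2 3
  i=4: 0 0 1 1 1 2 3 4
  i=5: 0 0 1 1 2 3 4 5
  i=6: 0 0 1 2 3 4 5 6
  i=7: 1 1 2 3 4 5 6 7
  i=8: 1 2 3 4 5 6 7 8

giving w = (3, 8, 7, 6, 5, 4, 1, 2) via Δ²R.

Fulton essential set (5 of the 22 Rothe cells):

[(2, 7, 1), (3, 6, 1), (4, 5, 1), (5, 4, 1), (6, 2, 0)]


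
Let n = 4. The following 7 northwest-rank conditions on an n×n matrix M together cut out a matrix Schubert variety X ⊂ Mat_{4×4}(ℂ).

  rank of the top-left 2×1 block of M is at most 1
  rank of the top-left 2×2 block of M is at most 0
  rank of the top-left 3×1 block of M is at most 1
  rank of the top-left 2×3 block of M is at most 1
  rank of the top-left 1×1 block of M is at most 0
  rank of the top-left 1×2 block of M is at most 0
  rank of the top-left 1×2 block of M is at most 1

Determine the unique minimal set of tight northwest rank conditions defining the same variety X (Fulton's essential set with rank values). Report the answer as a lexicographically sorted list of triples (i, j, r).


Propagating the 7 rank bounds to every northwest block:

  row 1: 0 | 0 | 1 | 1
  row 2: 0 | 0 | 1 | 2
  row 3: 1 | 1 | 2 | 3
  row 4: 1 | 2 | 3 | 4

so w = (3, 4, 1, 2).

|D(w)|=4, |Ess(w)|=1:

[(2, 2, 0)]


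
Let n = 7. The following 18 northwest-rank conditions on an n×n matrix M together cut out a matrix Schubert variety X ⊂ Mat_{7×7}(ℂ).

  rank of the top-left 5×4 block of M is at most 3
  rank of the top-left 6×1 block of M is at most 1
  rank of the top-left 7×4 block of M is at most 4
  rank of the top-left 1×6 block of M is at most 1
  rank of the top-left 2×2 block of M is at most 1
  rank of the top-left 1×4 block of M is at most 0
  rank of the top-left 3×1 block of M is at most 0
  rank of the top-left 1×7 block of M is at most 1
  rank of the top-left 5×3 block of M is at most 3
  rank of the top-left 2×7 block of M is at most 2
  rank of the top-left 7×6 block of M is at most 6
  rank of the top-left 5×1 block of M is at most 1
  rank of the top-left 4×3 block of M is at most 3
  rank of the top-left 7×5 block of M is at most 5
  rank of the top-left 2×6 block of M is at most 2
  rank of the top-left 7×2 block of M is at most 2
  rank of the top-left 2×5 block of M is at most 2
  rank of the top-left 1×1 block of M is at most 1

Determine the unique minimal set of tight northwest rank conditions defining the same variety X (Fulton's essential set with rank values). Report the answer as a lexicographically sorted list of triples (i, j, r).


Reconstructing r_w from the 18 given conditions:

  R[1]: 0 | 0 | 0 | 0 | 1 | 1 | 1
  R[2]: 0 | 1 | 1 | 1 | 2 | 2 | 2
  R[3]: 0 | 1 | 2 | 2 | 3 | 3 | 3
  R[4]: 1 | 2 | 3 | 3 | 4 | 4 | 4
  R[5]: 1 | 2 | 3 | 3 | 4 | 5 | 5
  R[6]: 1 | 2 | 3 | 4 | 5 | 6 | 6
  R[7]: 1 | 2 | 3 | 4 | 5 | 6 | 7

second differences of R give the permutation w = (5, 2, 3, 1, 6, 4, 7).

|D(w)|=7, |Ess(w)|=3:

[(1, 4, 0), (3, 1, 0), (5, 4, 3)]
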